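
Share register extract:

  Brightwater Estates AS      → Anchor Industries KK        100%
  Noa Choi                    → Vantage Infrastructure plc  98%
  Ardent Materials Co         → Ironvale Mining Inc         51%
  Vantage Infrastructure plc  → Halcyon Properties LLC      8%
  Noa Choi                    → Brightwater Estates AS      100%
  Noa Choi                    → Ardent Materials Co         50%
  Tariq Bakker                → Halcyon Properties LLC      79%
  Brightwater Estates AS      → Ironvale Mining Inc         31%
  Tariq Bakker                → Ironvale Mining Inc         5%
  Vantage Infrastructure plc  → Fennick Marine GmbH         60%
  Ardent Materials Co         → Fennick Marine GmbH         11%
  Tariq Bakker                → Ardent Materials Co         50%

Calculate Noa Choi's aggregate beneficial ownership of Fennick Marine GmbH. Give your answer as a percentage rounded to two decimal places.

Noa reaches Fennick along 2 paths.
Via Vantage: 98% × 60% = 58.8%.
Via Ardent: 50% × 11% = 5.5%.
Total: 58.8% + 5.5% = 64.3%.
Rounded: 64.30%.

64.30%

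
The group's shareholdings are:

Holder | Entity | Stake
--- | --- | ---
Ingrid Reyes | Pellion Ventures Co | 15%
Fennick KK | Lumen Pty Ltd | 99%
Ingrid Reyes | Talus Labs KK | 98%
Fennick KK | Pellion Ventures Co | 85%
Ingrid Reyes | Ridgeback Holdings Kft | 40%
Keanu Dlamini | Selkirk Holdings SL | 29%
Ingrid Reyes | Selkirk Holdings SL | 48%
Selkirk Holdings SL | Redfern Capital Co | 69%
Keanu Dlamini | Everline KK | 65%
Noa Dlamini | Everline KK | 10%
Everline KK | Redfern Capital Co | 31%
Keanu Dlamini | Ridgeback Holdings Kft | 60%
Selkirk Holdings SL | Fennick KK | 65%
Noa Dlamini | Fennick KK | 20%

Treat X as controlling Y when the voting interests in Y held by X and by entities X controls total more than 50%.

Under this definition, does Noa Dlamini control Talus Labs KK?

Noa's largest direct stake is 20% in Fennick, which does not meet the threshold, so Noa controls no company.
Neither Noa nor any entity Noa controls holds any voting interest in Talus.
So Noa does not control Talus.

No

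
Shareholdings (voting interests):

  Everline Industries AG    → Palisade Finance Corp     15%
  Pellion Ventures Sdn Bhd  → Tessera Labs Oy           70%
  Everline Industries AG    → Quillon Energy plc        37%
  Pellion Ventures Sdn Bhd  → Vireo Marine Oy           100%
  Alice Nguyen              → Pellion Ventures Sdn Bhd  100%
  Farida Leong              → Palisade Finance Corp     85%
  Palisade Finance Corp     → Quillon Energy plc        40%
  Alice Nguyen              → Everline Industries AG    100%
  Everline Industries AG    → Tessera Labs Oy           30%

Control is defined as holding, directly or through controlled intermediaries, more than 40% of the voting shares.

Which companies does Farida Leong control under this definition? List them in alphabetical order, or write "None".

Palisade Finance Corp

Farida holds 85% of Palisade, so Farida controls Palisade.
No other company's threshold is met.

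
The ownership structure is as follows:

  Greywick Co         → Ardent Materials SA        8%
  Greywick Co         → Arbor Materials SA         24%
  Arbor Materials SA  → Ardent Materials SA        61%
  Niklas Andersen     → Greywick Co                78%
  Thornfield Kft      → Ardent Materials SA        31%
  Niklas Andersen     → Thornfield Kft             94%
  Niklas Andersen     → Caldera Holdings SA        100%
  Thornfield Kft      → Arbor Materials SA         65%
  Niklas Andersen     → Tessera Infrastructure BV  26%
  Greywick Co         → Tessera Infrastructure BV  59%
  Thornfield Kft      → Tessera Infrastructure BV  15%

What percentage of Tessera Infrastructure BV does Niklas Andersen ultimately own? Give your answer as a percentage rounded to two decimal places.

86.12%

Niklas reaches Tessera along 3 paths.
Via Greywick: 78% × 59% = 46.02%.
Direct stake: 26% = 26%.
Via Thornfield: 94% × 15% = 14.1%.
Total: 46.02% + 26% + 14.1% = 86.12%.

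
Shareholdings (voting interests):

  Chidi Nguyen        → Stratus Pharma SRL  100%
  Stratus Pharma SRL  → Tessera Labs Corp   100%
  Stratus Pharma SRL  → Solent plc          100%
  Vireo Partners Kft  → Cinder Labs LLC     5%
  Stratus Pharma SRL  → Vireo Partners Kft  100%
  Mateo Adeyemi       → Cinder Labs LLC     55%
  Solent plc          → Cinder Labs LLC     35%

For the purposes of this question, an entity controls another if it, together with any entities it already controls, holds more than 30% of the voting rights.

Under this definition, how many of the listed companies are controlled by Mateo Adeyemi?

Mateo holds 55% of Cinder, so Mateo controls Cinder.
No other company's threshold is met.
Mateo controls 1 company.

1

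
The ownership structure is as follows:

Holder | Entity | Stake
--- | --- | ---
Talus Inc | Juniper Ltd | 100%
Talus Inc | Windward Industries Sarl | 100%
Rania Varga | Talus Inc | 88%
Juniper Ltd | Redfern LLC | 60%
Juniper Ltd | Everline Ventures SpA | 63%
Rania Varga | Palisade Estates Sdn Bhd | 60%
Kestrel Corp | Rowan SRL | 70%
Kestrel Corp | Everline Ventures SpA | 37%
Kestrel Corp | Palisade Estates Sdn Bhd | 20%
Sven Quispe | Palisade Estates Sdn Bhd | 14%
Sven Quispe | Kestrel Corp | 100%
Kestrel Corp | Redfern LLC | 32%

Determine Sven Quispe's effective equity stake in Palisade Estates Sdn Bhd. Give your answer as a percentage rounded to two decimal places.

34.00%

Sven reaches Palisade along 2 paths.
Via Kestrel: 100% × 20% = 20%.
Direct stake: 14% = 14%.
Total: 20% + 14% = 34%.
Rounded: 34.00%.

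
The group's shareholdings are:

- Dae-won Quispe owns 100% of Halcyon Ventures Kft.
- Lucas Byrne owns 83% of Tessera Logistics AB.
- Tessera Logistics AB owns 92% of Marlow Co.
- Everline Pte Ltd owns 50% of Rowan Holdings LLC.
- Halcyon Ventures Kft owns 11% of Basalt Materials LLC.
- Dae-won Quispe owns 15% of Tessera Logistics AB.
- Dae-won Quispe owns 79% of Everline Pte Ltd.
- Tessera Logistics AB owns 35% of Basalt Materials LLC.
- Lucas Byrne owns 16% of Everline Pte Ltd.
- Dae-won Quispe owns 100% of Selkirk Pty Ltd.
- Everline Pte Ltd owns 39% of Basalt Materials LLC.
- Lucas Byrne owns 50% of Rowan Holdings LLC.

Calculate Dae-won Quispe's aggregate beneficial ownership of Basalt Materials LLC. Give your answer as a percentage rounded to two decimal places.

47.06%

Dae-won reaches Basalt along 3 paths.
Via Tessera: 15% × 35% = 5.25%.
Via Everline: 79% × 39% = 30.81%.
Via Halcyon: 100% × 11% = 11%.
Total: 5.25% + 30.81% + 11% = 47.06%.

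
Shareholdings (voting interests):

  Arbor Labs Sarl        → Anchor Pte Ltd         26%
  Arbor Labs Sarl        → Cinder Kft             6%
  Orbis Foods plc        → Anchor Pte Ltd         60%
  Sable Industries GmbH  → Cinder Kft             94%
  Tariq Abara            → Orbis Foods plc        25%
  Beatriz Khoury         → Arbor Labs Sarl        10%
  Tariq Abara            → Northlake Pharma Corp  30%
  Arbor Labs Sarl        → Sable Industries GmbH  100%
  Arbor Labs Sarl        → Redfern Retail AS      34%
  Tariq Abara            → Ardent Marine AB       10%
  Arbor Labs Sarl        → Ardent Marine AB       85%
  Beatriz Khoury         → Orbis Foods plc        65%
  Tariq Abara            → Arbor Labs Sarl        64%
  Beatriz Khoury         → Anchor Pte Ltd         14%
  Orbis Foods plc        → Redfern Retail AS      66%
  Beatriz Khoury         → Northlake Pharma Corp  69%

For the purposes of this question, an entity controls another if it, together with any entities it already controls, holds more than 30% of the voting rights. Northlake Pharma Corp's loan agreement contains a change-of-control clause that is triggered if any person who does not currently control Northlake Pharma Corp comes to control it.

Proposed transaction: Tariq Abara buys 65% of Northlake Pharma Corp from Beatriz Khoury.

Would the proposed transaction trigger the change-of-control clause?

Yes

The purchase adds only to Tariq's holdings (Beatriz's stake shrinks), so Tariq is the only person who could newly come to control Northlake.
Tariq holds 64% of Arbor, so Tariq controls Arbor.
Arbor holds 34% of Redfern, so Tariq controls Redfern.
Arbor holds 100% of Sable, so Tariq controls Sable.
Arbor and Sable together hold 6% + 94% = 100% of Cinder, so Tariq controls Cinder.
Tariq and Arbor together hold 10% + 85% = 95% of Ardent, so Tariq controls Ardent.
In Northlake, Tariq's side holds only 30%, not > 30%.
So before the transaction, Tariq does not control Northlake.
After the purchase, Tariq's direct stake in Northlake rises to 30% + 65% = 95%, and Beatriz's stake falls to 4%.
Tariq holds 95% of Northlake, so Tariq controls Northlake.
Tariq did not control Northlake before and does after, so the clause is triggered.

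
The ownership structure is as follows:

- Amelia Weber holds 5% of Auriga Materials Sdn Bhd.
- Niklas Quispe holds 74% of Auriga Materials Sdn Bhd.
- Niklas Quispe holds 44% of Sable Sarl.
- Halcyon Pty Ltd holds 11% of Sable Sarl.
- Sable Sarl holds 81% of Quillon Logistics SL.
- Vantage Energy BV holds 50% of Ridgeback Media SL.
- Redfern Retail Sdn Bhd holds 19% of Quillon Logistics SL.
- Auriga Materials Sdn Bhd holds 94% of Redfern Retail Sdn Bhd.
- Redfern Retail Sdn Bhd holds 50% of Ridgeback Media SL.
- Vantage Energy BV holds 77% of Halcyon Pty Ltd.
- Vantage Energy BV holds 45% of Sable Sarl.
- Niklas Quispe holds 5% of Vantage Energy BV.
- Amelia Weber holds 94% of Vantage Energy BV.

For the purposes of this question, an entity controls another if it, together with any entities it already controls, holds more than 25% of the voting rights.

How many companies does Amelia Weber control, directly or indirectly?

Amelia holds 94% of Vantage, so Amelia controls Vantage.
Vantage holds 77% of Halcyon, so Amelia controls Halcyon.
Vantage and Halcyon together hold 45% + 11% = 56% of Sable, so Amelia controls Sable.
Sable holds 81% of Quillon, so Amelia controls Quillon.
Vantage holds 50% of Ridgeback, so Amelia controls Ridgeback.
No other company's threshold is met.
Amelia controls 5 companies.

5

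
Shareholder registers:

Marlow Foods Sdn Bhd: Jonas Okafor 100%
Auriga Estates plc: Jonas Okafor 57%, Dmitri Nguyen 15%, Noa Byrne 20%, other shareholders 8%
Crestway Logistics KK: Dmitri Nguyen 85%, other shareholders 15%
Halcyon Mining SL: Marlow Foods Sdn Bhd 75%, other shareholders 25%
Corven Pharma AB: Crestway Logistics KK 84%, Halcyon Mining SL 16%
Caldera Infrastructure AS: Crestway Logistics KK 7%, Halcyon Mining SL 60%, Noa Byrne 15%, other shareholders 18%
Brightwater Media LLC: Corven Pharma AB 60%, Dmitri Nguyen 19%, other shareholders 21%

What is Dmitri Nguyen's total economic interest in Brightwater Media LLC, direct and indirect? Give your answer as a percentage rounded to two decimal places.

61.84%

Dmitri reaches Brightwater along 2 paths.
Via Crestway → Corven: 85% × 84% × 60% = 42.84%.
Direct stake: 19% = 19%.
Total: 42.84% + 19% = 61.84%.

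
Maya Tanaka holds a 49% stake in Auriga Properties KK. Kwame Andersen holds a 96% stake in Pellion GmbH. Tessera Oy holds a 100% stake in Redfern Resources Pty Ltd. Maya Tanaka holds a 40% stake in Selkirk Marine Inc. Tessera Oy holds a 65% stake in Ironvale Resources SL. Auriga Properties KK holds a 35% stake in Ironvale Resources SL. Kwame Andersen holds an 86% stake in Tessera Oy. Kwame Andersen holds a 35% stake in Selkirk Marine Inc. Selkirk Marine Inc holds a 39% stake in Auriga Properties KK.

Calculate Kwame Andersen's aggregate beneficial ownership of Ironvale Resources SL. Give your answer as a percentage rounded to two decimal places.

Kwame reaches Ironvale along 2 paths.
Via Tessera: 86% × 65% = 55.9%.
Via Selkirk → Auriga: 35% × 39% × 35% = 4.7775%.
Total: 55.9% + 4.7775% = 60.6775%.
Rounded: 60.68%.

60.68%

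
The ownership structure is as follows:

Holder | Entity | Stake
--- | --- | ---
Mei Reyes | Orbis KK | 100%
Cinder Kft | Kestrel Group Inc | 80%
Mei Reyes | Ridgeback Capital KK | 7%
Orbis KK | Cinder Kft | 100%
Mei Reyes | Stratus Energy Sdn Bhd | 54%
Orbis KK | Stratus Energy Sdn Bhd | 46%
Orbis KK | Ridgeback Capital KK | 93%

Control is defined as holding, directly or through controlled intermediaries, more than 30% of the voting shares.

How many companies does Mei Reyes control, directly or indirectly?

Mei holds 100% of Orbis, so Mei controls Orbis.
Orbis and Mei together hold 93% + 7% = 100% of Ridgeback, so Mei controls Ridgeback.
Orbis holds 100% of Cinder, so Mei controls Cinder.
Cinder holds 80% of Kestrel, so Mei controls Kestrel.
Mei and Orbis together hold 54% + 46% = 100% of Stratus, so Mei controls Stratus.
Mei controls 5 companies.

5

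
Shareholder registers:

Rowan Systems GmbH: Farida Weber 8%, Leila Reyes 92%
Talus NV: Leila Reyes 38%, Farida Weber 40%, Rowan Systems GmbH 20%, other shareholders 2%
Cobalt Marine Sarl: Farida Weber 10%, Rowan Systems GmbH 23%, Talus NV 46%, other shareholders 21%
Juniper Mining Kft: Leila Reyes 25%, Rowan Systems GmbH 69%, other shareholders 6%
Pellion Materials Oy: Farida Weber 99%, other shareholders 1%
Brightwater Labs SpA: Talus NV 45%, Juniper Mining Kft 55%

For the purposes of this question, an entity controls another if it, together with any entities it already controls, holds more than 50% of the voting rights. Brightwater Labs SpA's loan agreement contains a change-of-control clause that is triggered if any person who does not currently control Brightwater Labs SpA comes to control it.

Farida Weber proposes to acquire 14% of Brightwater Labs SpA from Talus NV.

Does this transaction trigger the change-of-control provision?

The purchase adds only to Farida's holdings (Talus's stake shrinks), so Farida is the only person who could newly come to control Brightwater.
Farida holds 99% of Pellion, so Farida controls Pellion.
Neither Farida nor any entity Farida controls holds any voting interest in Brightwater.
So before the transaction, Farida does not control Brightwater.
After the purchase, Farida holds 14% of Brightwater directly, and Talus's stake falls to 31%.
After the transaction, Farida's side holds 14% of Brightwater, not > 50%, so Farida still does not control Brightwater.
No new person acquires control, so the clause is not triggered.

No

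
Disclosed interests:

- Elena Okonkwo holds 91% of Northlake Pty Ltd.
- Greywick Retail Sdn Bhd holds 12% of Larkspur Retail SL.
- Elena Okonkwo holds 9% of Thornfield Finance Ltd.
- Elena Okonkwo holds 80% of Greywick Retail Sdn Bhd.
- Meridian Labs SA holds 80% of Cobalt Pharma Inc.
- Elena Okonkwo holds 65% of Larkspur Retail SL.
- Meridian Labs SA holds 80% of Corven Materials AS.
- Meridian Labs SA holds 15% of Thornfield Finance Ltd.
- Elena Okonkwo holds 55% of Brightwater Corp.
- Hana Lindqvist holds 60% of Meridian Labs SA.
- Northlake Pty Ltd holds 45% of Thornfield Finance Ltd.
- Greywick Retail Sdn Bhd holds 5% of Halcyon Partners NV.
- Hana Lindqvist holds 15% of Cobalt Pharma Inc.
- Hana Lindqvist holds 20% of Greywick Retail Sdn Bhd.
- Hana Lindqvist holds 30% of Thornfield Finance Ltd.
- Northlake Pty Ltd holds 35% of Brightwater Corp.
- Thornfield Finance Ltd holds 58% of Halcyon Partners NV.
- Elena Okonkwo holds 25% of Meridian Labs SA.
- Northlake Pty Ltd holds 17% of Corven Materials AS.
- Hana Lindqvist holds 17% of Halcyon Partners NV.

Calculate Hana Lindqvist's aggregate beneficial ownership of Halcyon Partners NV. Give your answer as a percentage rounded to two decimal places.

Hana reaches Halcyon along 4 paths.
Direct stake: 17% = 17%.
Via Thornfield: 30% × 58% = 17.4%.
Via Meridian → Thornfield: 60% × 15% × 58% = 5.22%.
Via Greywick: 20% × 5% = 1%.
Total: 17% + 17.4% + 5.22% + 1% = 40.62%.

40.62%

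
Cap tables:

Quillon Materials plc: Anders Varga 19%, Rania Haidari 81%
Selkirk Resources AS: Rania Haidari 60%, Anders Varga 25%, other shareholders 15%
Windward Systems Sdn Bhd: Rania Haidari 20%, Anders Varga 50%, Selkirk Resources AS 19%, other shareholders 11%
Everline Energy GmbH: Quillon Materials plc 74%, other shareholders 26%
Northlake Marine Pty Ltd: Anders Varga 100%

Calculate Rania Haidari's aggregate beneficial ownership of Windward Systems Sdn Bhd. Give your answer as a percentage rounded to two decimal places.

31.40%

Rania reaches Windward along 2 paths.
Direct stake: 20% = 20%.
Via Selkirk: 60% × 19% = 11.4%.
Total: 20% + 11.4% = 31.4%.
Rounded: 31.40%.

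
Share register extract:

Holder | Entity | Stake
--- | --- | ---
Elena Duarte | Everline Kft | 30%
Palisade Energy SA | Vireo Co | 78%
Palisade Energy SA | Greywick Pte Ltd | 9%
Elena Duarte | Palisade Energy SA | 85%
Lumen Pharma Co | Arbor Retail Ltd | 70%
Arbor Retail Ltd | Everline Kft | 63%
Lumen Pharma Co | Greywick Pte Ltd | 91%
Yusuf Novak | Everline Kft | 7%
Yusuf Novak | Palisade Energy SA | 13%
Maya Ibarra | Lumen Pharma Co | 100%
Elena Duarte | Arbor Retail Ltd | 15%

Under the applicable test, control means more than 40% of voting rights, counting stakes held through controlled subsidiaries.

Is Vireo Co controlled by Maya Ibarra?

No

Maya holds 100% of Lumen, so Maya controls Lumen.
Lumen holds 70% of Arbor, so Maya controls Arbor.
Arbor holds 63% of Everline, so Maya controls Everline.
Lumen holds 91% of Greywick, so Maya controls Greywick.
Neither Maya nor any entity Maya controls holds any voting interest in Vireo.
So Maya does not control Vireo.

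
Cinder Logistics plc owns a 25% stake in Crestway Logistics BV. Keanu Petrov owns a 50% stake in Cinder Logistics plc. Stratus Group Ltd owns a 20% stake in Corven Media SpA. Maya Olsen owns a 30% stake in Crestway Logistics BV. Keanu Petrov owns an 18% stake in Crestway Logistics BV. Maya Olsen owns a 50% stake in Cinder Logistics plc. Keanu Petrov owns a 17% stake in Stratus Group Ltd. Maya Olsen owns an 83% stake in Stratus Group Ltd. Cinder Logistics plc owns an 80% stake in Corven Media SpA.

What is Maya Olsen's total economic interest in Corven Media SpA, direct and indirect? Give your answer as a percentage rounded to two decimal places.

Maya reaches Corven along 2 paths.
Via Stratus: 83% × 20% = 16.6%.
Via Cinder: 50% × 80% = 40%.
Total: 16.6% + 40% = 56.6%.
Rounded: 56.60%.

56.60%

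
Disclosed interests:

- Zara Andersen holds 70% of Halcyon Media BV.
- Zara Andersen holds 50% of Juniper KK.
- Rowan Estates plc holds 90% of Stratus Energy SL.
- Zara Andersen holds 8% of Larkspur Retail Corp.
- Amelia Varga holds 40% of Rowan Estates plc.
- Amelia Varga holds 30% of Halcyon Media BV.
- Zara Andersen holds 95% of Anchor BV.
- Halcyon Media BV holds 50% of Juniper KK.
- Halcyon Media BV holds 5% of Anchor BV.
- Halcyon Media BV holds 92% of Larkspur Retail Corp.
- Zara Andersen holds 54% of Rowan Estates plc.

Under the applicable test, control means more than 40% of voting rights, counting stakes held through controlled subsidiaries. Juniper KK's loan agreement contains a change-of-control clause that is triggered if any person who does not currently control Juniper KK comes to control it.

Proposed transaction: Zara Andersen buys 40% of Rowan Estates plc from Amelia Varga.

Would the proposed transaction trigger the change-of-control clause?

No

The purchase adds only to Zara's holdings (Amelia's stake shrinks), so Zara is the only person who could newly come to control Juniper.
Zara holds 70% of Halcyon, so Zara controls Halcyon.
Zara and Halcyon together hold 50% + 50% = 100% of Juniper, so Zara controls Juniper.
So Zara already controls Juniper before the transaction.
After the purchase, Zara's direct stake in Rowan rises to 54% + 40% = 94%, and Amelia's stake falls to 0%.
Zara controlled Juniper already, so this is not a new person acquiring control; every other person's position is unchanged or reduced.
No new person acquires control, so the clause is not triggered.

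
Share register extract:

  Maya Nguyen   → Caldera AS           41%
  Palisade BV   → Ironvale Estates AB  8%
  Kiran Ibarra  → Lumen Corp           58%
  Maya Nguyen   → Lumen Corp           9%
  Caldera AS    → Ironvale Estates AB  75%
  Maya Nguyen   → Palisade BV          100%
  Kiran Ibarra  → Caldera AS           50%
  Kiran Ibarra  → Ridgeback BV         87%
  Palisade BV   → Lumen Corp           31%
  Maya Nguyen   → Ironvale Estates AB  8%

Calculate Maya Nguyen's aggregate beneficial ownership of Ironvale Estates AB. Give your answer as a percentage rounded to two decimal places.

Maya reaches Ironvale along 3 paths.
Via Palisade: 100% × 8% = 8%.
Via Caldera: 41% × 75% = 30.75%.
Direct stake: 8% = 8%.
Total: 8% + 30.75% + 8% = 46.75%.

46.75%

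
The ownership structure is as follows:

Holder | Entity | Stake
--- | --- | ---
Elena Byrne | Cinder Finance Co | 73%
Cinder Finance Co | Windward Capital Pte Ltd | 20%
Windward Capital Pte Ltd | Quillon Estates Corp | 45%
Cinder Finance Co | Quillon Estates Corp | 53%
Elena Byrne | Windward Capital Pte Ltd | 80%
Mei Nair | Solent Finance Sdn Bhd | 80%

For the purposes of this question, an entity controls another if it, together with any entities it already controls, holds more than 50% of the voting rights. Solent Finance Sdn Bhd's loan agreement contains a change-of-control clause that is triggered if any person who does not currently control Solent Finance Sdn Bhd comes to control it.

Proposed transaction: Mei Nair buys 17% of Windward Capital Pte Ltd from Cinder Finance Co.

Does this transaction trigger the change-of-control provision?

The purchase adds only to Mei's holdings (Cinder's stake shrinks), so Mei is the only person who could newly come to control Solent.
Mei holds 80% of Solent, so Mei controls Solent.
So Mei already controls Solent before the transaction.
After the purchase, Mei holds 17% of Windward directly, and Cinder's stake falls to 3%.
Mei controlled Solent already, so this is not a new person acquiring control; every other person's position is unchanged or reduced.
No new person acquires control, so the clause is not triggered.

No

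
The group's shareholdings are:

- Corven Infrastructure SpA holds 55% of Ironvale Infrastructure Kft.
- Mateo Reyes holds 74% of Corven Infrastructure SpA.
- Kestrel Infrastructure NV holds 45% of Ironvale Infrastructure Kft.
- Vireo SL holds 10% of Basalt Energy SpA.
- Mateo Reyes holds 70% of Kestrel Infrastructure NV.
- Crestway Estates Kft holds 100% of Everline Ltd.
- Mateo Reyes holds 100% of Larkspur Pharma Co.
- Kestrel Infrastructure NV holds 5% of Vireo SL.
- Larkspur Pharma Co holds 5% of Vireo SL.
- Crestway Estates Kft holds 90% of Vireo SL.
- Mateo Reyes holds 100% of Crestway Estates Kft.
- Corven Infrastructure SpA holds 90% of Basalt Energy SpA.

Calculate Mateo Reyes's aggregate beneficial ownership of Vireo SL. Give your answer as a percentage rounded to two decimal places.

98.50%

Mateo reaches Vireo along 3 paths.
Via Larkspur: 100% × 5% = 5%.
Via Crestway: 100% × 90% = 90%.
Via Kestrel: 70% × 5% = 3.5%.
Total: 5% + 90% + 3.5% = 98.5%.
Rounded: 98.50%.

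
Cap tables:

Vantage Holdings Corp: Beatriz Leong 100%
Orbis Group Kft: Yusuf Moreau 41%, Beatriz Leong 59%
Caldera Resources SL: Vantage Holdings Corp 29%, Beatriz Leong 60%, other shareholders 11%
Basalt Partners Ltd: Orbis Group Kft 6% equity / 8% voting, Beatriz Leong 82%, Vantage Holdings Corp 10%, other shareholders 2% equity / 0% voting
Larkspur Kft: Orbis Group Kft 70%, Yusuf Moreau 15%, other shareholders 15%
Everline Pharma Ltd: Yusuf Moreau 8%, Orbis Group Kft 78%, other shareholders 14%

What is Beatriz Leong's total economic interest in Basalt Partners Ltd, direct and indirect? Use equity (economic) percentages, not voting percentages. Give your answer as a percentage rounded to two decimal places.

95.54%

Beatriz reaches Basalt along 3 paths.
Via Orbis: 59% × 6% = 3.54%.
Direct stake: 82% = 82%.
Via Vantage: 100% × 10% = 10%.
Total: 3.54% + 82% + 10% = 95.54%.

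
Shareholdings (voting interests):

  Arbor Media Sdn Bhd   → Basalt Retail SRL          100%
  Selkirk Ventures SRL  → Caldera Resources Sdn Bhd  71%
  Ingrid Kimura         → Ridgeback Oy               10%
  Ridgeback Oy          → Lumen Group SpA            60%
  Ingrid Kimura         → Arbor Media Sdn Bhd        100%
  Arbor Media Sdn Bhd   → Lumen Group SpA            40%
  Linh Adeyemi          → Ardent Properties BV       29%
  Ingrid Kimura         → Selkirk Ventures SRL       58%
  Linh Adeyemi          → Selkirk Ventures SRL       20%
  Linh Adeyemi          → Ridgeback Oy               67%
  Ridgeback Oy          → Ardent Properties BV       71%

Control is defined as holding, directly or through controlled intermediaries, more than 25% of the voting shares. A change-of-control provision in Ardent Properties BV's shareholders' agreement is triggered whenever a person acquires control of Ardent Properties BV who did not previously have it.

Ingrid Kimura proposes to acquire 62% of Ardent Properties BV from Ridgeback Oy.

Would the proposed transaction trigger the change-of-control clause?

The purchase adds only to Ingrid's holdings (Ridgeback's stake shrinks), so Ingrid is the only person who could newly come to control Ardent.
Ingrid holds 100% of Arbor, so Ingrid controls Arbor.
Arbor holds 100% of Basalt, so Ingrid controls Basalt.
Ingrid holds 58% of Selkirk, so Ingrid controls Selkirk.
Selkirk holds 71% of Caldera, so Ingrid controls Caldera.
Arbor holds 40% of Lumen, so Ingrid controls Lumen.
Neither Ingrid nor any entity Ingrid controls holds any voting interest in Ardent.
So before the transaction, Ingrid does not control Ardent.
After the purchase, Ingrid holds 62% of Ardent directly, and Ridgeback's stake falls to 9%.
Ingrid holds 62% of Ardent, so Ingrid controls Ardent.
Ingrid did not control Ardent before and does after, so the clause is triggered.

Yes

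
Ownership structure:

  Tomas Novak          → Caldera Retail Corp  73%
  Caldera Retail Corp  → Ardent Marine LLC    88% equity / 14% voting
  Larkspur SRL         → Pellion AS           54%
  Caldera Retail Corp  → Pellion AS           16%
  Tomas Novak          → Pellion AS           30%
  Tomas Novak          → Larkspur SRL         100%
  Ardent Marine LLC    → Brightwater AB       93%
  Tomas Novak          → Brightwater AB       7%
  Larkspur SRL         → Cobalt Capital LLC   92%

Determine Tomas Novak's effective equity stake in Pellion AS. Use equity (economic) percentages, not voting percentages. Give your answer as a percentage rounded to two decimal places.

Tomas reaches Pellion along 3 paths.
Direct stake: 30% = 30%.
Via Caldera: 73% × 16% = 11.68%.
Via Larkspur: 100% × 54% = 54%.
Total: 30% + 11.68% + 54% = 95.68%.

95.68%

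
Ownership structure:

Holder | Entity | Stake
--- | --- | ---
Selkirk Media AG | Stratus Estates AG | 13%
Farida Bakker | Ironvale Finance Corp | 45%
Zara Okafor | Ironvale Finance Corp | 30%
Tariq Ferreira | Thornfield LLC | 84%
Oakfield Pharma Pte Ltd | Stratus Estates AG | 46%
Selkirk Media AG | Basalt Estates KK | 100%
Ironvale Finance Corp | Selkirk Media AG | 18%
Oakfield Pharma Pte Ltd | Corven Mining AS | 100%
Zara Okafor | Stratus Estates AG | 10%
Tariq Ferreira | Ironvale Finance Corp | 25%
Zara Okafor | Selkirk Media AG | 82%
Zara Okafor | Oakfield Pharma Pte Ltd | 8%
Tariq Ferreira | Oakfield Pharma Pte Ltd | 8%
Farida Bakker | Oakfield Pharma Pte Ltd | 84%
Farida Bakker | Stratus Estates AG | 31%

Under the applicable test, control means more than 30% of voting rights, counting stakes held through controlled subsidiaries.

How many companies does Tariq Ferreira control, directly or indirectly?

Tariq holds 84% of Thornfield, so Tariq controls Thornfield.
No other company's threshold is met.
Tariq controls 1 company.

1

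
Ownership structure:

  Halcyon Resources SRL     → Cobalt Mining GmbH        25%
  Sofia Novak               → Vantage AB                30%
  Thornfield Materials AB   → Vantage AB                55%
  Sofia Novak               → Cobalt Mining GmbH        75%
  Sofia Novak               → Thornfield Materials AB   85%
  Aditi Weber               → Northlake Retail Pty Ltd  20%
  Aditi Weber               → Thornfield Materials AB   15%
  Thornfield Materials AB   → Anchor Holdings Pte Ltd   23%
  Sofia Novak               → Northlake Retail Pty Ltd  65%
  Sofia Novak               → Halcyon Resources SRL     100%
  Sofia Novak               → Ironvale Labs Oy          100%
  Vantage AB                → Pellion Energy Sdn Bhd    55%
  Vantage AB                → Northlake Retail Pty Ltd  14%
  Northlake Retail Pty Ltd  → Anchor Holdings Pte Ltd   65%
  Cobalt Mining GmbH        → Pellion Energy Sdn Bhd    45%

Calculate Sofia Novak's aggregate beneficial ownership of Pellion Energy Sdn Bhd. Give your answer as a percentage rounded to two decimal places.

Sofia reaches Pellion along 4 paths.
Via Thornfield → Vantage: 85% × 55% × 55% = 25.7125%.
Via Vantage: 30% × 55% = 16.5%.
Via Cobalt: 75% × 45% = 33.75%.
Via Halcyon → Cobalt: 100% × 25% × 45% = 11.25%.
Total: 25.7125% + 16.5% + 33.75% + 11.25% = 87.2125%.
Rounded: 87.21%.

87.21%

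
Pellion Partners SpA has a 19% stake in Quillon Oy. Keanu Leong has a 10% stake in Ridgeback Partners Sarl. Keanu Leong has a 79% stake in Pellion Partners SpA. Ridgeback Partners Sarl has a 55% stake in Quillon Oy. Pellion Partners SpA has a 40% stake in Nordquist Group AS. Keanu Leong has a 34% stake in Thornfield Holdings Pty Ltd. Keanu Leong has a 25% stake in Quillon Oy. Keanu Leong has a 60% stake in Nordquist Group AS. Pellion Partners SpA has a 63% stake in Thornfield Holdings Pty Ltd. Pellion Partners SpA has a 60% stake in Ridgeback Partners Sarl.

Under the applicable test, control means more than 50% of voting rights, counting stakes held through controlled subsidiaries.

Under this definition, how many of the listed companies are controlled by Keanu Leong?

Keanu holds 79% of Pellion, so Keanu controls Pellion.
Pellion and Keanu together hold 63% + 34% = 97% of Thornfield, so Keanu controls Thornfield.
Pellion and Keanu together hold 60% + 10% = 70% of Ridgeback, so Keanu controls Ridgeback.
Keanu and Ridgeback and Pellion together hold 25% + 55% + 19% = 99% of Quillon, so Keanu controls Quillon.
Pellion and Keanu together hold 40% + 60% = 100% of Nordquist, so Keanu controls Nordquist.
Keanu controls 5 companies.

5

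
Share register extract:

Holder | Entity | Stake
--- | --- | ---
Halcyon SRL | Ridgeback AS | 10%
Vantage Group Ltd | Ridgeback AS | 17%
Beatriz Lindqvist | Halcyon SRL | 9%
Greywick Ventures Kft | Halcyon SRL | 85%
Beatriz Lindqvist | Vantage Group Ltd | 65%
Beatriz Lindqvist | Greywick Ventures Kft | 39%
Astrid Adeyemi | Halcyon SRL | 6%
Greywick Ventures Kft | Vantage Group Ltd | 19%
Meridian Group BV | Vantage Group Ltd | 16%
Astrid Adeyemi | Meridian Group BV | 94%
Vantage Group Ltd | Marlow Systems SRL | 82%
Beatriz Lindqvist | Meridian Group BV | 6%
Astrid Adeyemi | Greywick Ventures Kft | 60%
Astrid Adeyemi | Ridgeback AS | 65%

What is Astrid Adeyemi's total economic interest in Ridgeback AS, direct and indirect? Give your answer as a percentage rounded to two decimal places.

75.19%

Astrid reaches Ridgeback along 5 paths.
Via Halcyon: 6% × 10% = 0.6%.
Via Greywick → Halcyon: 60% × 85% × 10% = 5.1%.
Direct stake: 65% = 65%.
Via Meridian → Vantage: 94% × 16% × 17% = 2.5568%.
Via Greywick → Vantage: 60% × 19% × 17% = 1.938%.
Total: 0.6% + 5.1% + 65% + 2.5568% + 1.938% = 75.1948%.
Rounded: 75.19%.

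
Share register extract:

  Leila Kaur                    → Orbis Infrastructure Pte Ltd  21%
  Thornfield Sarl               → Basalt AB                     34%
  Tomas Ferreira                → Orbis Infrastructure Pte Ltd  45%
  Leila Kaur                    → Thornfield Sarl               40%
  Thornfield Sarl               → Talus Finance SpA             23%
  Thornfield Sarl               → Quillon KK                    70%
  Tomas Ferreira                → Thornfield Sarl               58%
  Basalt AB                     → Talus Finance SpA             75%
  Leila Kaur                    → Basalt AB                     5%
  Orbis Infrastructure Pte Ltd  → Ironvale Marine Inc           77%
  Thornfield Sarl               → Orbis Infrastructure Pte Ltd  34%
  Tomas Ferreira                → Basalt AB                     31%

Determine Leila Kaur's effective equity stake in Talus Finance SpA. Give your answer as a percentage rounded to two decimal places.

Leila reaches Talus along 3 paths.
Via Thornfield → Basalt: 40% × 34% × 75% = 10.2%.
Via Basalt: 5% × 75% = 3.75%.
Via Thornfield: 40% × 23% = 9.2%.
Total: 10.2% + 3.75% + 9.2% = 23.15%.

23.15%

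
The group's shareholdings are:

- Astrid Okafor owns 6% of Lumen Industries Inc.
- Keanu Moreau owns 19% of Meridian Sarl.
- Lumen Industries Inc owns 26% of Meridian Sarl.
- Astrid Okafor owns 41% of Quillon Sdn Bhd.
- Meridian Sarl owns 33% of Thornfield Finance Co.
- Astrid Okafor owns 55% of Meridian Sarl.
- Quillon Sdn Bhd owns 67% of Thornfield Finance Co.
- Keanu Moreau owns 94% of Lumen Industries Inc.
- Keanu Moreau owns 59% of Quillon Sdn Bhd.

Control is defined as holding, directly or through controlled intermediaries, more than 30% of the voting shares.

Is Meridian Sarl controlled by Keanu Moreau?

Keanu holds 94% of Lumen, so Keanu controls Lumen.
Keanu and Lumen together hold 19% + 26% = 45% of Meridian, so Keanu controls Meridian.

Yes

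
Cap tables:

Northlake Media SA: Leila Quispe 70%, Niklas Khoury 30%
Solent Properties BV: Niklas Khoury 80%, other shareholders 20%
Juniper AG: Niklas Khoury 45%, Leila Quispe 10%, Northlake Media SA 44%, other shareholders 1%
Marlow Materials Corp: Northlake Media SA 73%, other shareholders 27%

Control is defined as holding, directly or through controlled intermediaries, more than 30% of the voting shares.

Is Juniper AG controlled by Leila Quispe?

Yes

Leila holds 70% of Northlake, so Leila controls Northlake.
Leila and Northlake together hold 10% + 44% = 54% of Juniper, so Leila controls Juniper.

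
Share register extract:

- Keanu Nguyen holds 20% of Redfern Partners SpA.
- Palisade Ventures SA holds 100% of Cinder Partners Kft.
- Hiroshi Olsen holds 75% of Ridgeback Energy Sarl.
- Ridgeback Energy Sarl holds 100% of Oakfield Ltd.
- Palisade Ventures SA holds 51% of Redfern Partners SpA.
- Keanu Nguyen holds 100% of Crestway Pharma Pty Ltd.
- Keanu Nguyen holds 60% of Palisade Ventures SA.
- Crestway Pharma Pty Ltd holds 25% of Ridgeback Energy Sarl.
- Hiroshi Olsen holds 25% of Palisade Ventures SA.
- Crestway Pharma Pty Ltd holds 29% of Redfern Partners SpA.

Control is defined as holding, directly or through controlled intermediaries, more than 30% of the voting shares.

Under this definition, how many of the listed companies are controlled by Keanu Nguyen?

4

Keanu holds 60% of Palisade, so Keanu controls Palisade.
Keanu holds 100% of Crestway, so Keanu controls Crestway.
Crestway and Palisade and Keanu together hold 29% + 51% + 20% = 100% of Redfern, so Keanu controls Redfern.
Palisade holds 100% of Cinder, so Keanu controls Cinder.
No other company's threshold is met.
Keanu controls 4 companies.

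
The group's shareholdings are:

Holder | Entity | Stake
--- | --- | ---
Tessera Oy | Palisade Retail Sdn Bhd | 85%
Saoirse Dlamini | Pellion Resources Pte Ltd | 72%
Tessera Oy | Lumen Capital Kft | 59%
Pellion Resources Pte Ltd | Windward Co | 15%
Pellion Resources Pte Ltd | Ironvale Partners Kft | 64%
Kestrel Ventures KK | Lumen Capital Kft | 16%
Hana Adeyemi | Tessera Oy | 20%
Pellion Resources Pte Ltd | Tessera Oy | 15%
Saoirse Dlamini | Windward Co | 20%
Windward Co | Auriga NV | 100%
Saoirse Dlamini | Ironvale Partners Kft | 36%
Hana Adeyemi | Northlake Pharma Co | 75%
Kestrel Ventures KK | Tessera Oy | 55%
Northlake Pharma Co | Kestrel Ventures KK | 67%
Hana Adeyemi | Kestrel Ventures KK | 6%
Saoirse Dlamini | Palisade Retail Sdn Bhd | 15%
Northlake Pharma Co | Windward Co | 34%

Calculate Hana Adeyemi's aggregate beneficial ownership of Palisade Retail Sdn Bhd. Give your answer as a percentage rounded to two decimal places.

Hana reaches Palisade along 3 paths.
Via Kestrel → Tessera: 6% × 55% × 85% = 2.805%.
Via Northlake → Kestrel → Tessera: 75% × 67% × 55% × 85% = 23.491875%.
Via Tessera: 20% × 85% = 17%.
Total: 2.805% + 23.491875% + 17% = 43.296875%.
Rounded: 43.30%.

43.30%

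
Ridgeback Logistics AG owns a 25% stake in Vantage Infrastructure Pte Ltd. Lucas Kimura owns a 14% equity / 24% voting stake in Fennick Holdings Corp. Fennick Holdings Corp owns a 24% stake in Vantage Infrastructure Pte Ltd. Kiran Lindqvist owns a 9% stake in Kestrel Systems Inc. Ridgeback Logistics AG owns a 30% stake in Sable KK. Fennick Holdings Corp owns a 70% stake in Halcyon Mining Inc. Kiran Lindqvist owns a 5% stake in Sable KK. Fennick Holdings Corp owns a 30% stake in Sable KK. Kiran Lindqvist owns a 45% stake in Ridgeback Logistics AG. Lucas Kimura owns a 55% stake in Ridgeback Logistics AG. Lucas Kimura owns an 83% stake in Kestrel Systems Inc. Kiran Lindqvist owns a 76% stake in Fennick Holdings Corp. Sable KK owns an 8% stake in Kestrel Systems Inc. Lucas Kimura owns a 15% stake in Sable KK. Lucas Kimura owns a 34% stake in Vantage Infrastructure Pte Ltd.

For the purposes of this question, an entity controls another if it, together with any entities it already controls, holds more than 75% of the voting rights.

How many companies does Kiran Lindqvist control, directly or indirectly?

1

Kiran holds 76% of Fennick, so Kiran controls Fennick.
No other company's threshold is met.
Kiran controls 1 company.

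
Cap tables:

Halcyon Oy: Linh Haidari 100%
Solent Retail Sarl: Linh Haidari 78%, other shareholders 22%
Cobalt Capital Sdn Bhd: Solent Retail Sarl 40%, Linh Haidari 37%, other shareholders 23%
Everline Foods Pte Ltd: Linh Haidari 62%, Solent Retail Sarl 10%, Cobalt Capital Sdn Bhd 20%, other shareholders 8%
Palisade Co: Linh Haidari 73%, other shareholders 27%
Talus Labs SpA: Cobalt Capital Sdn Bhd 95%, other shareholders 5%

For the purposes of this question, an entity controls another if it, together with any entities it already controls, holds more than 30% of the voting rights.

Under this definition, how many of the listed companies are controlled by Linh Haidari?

6

Linh holds 100% of Halcyon, so Linh controls Halcyon.
Linh holds 78% of Solent, so Linh controls Solent.
Solent and Linh together hold 40% + 37% = 77% of Cobalt, so Linh controls Cobalt.
Linh and Solent and Cobalt together hold 62% + 10% + 20% = 92% of Everline, so Linh controls Everline.
Linh holds 73% of Palisade, so Linh controls Palisade.
Cobalt holds 95% of Talus, so Linh controls Talus.
Linh controls 6 companies.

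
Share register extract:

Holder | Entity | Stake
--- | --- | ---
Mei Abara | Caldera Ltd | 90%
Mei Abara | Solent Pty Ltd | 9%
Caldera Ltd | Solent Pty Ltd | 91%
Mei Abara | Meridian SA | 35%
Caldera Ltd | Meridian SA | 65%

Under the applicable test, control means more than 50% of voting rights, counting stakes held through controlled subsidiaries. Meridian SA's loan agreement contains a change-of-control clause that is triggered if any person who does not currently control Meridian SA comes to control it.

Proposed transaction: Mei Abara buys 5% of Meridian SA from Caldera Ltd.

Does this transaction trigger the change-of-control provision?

The purchase adds only to Mei's holdings (Caldera's stake shrinks), so Mei is the only person who could newly come to control Meridian.
Mei holds 90% of Caldera, so Mei controls Caldera.
Caldera and Mei together hold 65% + 35% = 100% of Meridian, so Mei controls Meridian.
So Mei already controls Meridian before the transaction.
After the purchase, Mei's direct stake in Meridian rises to 35% + 5% = 40%, and Caldera's stake falls to 60%.
Mei controlled Meridian already, so this is not a new person acquiring control; every other person's position is unchanged or reduced.
No new person acquires control, so the clause is not triggered.

No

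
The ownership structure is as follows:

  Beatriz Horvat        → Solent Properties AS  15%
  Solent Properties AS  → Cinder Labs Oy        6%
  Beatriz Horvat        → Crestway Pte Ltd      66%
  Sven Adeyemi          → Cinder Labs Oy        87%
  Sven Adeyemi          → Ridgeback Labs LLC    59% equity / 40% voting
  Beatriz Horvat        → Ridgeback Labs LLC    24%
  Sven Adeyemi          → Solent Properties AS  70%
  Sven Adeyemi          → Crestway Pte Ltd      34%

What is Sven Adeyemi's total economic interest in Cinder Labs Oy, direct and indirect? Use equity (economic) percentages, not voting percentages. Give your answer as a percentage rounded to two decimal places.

Sven reaches Cinder along 2 paths.
Direct stake: 87% = 87%.
Via Solent: 70% × 6% = 4.2%.
Total: 87% + 4.2% = 91.2%.
Rounded: 91.20%.

91.20%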